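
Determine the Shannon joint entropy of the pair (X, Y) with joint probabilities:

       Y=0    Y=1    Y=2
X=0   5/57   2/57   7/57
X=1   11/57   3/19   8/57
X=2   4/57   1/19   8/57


H(X,Y) = -Σ p(x,y) log₂ p(x,y)
  p(0,0)=5/57: -0.0877 × log₂(0.0877) = 0.3080
  p(0,1)=2/57: -0.0351 × log₂(0.0351) = 0.1696
  p(0,2)=7/57: -0.1228 × log₂(0.1228) = 0.3716
  p(1,0)=11/57: -0.1930 × log₂(0.1930) = 0.4580
  p(1,1)=3/19: -0.1579 × log₂(0.1579) = 0.4205
  p(1,2)=8/57: -0.1404 × log₂(0.1404) = 0.3976
  p(2,0)=4/57: -0.0702 × log₂(0.0702) = 0.2690
  p(2,1)=1/19: -0.0526 × log₂(0.0526) = 0.2236
  p(2,2)=8/57: -0.1404 × log₂(0.1404) = 0.3976
H(X,Y) = 3.0154 bits


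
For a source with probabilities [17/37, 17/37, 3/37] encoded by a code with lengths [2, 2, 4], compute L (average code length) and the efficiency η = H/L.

Average length L = Σ p_i × l_i = 2.1622 bits
Entropy H = 1.3249 bits
Efficiency η = H/L × 100% = 61.28%


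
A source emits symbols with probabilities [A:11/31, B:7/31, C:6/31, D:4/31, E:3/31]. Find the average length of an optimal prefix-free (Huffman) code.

Huffman tree construction:
Combine smallest probabilities repeatedly
Resulting codes:
  A: 11 (length 2)
  B: 01 (length 2)
  C: 00 (length 2)
  D: 101 (length 3)
  E: 100 (length 3)
Average length = Σ p(s) × length(s) = 2.2258 bits


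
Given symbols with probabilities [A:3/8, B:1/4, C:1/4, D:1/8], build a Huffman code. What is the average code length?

Huffman tree construction:
Combine smallest probabilities repeatedly
Resulting codes:
  A: 11 (length 2)
  B: 01 (length 2)
  C: 10 (length 2)
  D: 00 (length 2)
Average length = Σ p(s) × length(s) = 2.0000 bits


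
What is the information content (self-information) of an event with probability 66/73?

Information content I(x) = -log₂(p(x))
I = -log₂(66/73) = -log₂(0.9041)
I = 0.1454 bits


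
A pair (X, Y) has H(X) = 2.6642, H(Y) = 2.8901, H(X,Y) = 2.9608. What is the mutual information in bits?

I(X;Y) = H(X) + H(Y) - H(X,Y)
I(X;Y) = 2.6642 + 2.8901 - 2.9608 = 2.5935 bits


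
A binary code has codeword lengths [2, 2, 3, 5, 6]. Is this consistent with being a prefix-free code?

Kraft inequality: Σ 2^(-l_i) ≤ 1 for prefix-free code
Calculating: 2^(-2) + 2^(-2) + 2^(-3) + 2^(-5) + 2^(-6)
= 0.25 + 0.25 + 0.125 + 0.03125 + 0.015625
= 0.6719
Since 0.6719 ≤ 1, prefix-free code exists


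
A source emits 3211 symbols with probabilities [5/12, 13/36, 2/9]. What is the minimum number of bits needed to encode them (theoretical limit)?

Entropy H = 1.5391 bits/symbol
Minimum bits = H × n = 1.5391 × 3211
= 4942.11 bits


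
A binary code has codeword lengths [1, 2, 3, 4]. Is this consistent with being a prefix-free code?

Kraft inequality: Σ 2^(-l_i) ≤ 1 for prefix-free code
Calculating: 2^(-1) + 2^(-2) + 2^(-3) + 2^(-4)
= 0.5 + 0.25 + 0.125 + 0.0625
= 0.9375
Since 0.9375 ≤ 1, prefix-free code exists


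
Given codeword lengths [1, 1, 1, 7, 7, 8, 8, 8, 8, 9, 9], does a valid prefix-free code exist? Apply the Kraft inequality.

Kraft inequality: Σ 2^(-l_i) ≤ 1 for prefix-free code
Calculating: 2^(-1) + 2^(-1) + 2^(-1) + 2^(-7) + 2^(-7) + 2^(-8) + 2^(-8) + 2^(-8) + 2^(-8) + 2^(-9) + 2^(-9)
= 0.5 + 0.5 + 0.5 + 0.0078125 + 0.0078125 + 0.00390625 + 0.00390625 + 0.00390625 + 0.00390625 + 0.001953125 + 0.001953125
= 1.5352
Since 1.5352 > 1, prefix-free code does not exist


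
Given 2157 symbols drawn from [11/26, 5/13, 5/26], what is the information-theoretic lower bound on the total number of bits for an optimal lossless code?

Entropy H = 1.5126 bits/symbol
Minimum bits = H × n = 1.5126 × 2157
= 3262.77 bits


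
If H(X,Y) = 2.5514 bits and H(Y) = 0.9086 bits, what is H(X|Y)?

Chain rule: H(X,Y) = H(X|Y) + H(Y)
H(X|Y) = H(X,Y) - H(Y) = 2.5514 - 0.9086 = 1.6428 bits


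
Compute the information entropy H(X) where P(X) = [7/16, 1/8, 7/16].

H(X) = -Σ p(x) log₂ p(x)
  -7/16 × log₂(7/16) = 0.5218
  -1/8 × log₂(1/8) = 0.3750
  -7/16 × log₂(7/16) = 0.5218
H(X) = 1.4186 bits


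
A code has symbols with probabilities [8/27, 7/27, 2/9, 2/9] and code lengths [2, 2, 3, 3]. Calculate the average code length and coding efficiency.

Average length L = Σ p_i × l_i = 2.4444 bits
Entropy H = 1.9893 bits
Efficiency η = H/L × 100% = 81.38%


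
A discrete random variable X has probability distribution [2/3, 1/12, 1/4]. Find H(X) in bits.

H(X) = -Σ p(x) log₂ p(x)
  -2/3 × log₂(2/3) = 0.3900
  -1/12 × log₂(1/12) = 0.2987
  -1/4 × log₂(1/4) = 0.5000
H(X) = 1.1887 bits


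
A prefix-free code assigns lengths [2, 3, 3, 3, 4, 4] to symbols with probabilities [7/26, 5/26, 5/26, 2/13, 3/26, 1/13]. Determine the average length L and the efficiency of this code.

Average length L = Σ p_i × l_i = 2.9231 bits
Entropy H = 2.4841 bits
Efficiency η = H/L × 100% = 84.98%


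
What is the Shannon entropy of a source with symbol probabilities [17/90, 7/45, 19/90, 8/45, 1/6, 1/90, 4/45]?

H(X) = -Σ p(x) log₂ p(x)
  -17/90 × log₂(17/90) = 0.4542
  -7/45 × log₂(7/45) = 0.4176
  -19/90 × log₂(19/90) = 0.4737
  -8/45 × log₂(8/45) = 0.4430
  -1/6 × log₂(1/6) = 0.4308
  -1/90 × log₂(1/90) = 0.0721
  -4/45 × log₂(4/45) = 0.3104
H(X) = 2.6018 bits


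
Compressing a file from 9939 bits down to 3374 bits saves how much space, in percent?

Space savings = (1 - Compressed/Original) × 100%
= (1 - 3374/9939) × 100%
= 66.05%


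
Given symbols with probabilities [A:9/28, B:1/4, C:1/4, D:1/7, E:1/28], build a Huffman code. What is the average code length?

Huffman tree construction:
Combine smallest probabilities repeatedly
Resulting codes:
  A: 11 (length 2)
  B: 01 (length 2)
  C: 10 (length 2)
  D: 001 (length 3)
  E: 000 (length 3)
Average length = Σ p(s) × length(s) = 2.1786 bits


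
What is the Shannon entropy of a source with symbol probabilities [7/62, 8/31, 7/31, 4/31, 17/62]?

H(X) = -Σ p(x) log₂ p(x)
  -7/62 × log₂(7/62) = 0.3553
  -8/31 × log₂(8/31) = 0.5043
  -7/31 × log₂(7/31) = 0.4848
  -4/31 × log₂(4/31) = 0.3812
  -17/62 × log₂(17/62) = 0.5118
H(X) = 2.2374 bits


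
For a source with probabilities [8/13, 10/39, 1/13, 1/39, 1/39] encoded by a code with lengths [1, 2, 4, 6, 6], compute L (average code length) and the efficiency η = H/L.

Average length L = Σ p_i × l_i = 1.7436 bits
Entropy H = 1.4902 bits
Efficiency η = H/L × 100% = 85.47%


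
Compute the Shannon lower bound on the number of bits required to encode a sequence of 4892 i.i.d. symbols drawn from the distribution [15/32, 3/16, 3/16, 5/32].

Entropy H = 1.8365 bits/symbol
Minimum bits = H × n = 1.8365 × 4892
= 8984.07 bits


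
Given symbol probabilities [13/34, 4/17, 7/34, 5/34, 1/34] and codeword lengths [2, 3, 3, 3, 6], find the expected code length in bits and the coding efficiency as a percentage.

Average length L = Σ p_i × l_i = 2.7059 bits
Entropy H = 2.0473 bits
Efficiency η = H/L × 100% = 75.66%


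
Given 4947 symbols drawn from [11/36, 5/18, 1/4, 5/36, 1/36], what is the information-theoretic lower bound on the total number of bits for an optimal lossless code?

Entropy H = 2.0751 bits/symbol
Minimum bits = H × n = 2.0751 × 4947
= 10265.75 bits


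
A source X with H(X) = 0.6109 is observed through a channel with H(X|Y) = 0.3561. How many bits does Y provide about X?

I(X;Y) = H(X) - H(X|Y)
I(X;Y) = 0.6109 - 0.3561 = 0.2548 bits


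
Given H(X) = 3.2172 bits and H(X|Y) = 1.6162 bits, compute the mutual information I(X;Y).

I(X;Y) = H(X) - H(X|Y)
I(X;Y) = 3.2172 - 1.6162 = 1.601 bits


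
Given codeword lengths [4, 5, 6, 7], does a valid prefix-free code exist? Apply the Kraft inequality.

Kraft inequality: Σ 2^(-l_i) ≤ 1 for prefix-free code
Calculating: 2^(-4) + 2^(-5) + 2^(-6) + 2^(-7)
= 0.0625 + 0.03125 + 0.015625 + 0.0078125
= 0.1172
Since 0.1172 ≤ 1, prefix-free code exists


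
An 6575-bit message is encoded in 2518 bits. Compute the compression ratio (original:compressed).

Compression ratio = Original / Compressed
= 6575 / 2518 = 2.61:1


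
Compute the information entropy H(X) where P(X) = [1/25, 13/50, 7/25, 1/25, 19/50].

H(X) = -Σ p(x) log₂ p(x)
  -1/25 × log₂(1/25) = 0.1858
  -13/50 × log₂(13/50) = 0.5053
  -7/25 × log₂(7/25) = 0.5142
  -1/25 × log₂(1/25) = 0.1858
  -19/50 × log₂(19/50) = 0.5305
H(X) = 1.9215 bits


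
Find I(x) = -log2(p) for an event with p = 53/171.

Information content I(x) = -log₂(p(x))
I = -log₂(53/171) = -log₂(0.3099)
I = 1.6899 bits


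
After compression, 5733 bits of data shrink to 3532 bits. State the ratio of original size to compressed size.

Compression ratio = Original / Compressed
= 5733 / 3532 = 1.62:1


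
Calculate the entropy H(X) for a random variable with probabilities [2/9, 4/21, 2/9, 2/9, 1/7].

H(X) = -Σ p(x) log₂ p(x)
  -2/9 × log₂(2/9) = 0.4822
  -4/21 × log₂(4/21) = 0.4557
  -2/9 × log₂(2/9) = 0.4822
  -2/9 × log₂(2/9) = 0.4822
  -1/7 × log₂(1/7) = 0.4011
H(X) = 2.3033 bits


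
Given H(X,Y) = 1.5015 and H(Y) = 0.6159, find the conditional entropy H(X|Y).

Chain rule: H(X,Y) = H(X|Y) + H(Y)
H(X|Y) = H(X,Y) - H(Y) = 1.5015 - 0.6159 = 0.8856 bits


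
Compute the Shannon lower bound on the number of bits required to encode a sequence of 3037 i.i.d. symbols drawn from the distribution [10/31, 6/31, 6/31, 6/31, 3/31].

Entropy H = 2.2283 bits/symbol
Minimum bits = H × n = 2.2283 × 3037
= 6767.28 bits


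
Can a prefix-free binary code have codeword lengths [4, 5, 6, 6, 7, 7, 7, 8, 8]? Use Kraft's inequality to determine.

Kraft inequality: Σ 2^(-l_i) ≤ 1 for prefix-free code
Calculating: 2^(-4) + 2^(-5) + 2^(-6) + 2^(-6) + 2^(-7) + 2^(-7) + 2^(-7) + 2^(-8) + 2^(-8)
= 0.0625 + 0.03125 + 0.015625 + 0.015625 + 0.0078125 + 0.0078125 + 0.0078125 + 0.00390625 + 0.00390625
= 0.1562
Since 0.1562 ≤ 1, prefix-free code exists


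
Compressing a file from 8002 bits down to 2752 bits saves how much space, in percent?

Space savings = (1 - Compressed/Original) × 100%
= (1 - 2752/8002) × 100%
= 65.61%


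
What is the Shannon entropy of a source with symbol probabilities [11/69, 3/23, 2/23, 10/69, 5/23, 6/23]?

H(X) = -Σ p(x) log₂ p(x)
  -11/69 × log₂(11/69) = 0.4223
  -3/23 × log₂(3/23) = 0.3833
  -2/23 × log₂(2/23) = 0.3064
  -10/69 × log₂(10/69) = 0.4039
  -5/23 × log₂(5/23) = 0.4786
  -6/23 × log₂(6/23) = 0.5057
H(X) = 2.5002 bits


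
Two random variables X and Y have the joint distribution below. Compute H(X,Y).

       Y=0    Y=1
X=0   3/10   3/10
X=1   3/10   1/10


H(X,Y) = -Σ p(x,y) log₂ p(x,y)
  p(0,0)=3/10: -0.3000 × log₂(0.3000) = 0.5211
  p(0,1)=3/10: -0.3000 × log₂(0.3000) = 0.5211
  p(1,0)=3/10: -0.3000 × log₂(0.3000) = 0.5211
  p(1,1)=1/10: -0.1000 × log₂(0.1000) = 0.3322
H(X,Y) = 1.8955 bits


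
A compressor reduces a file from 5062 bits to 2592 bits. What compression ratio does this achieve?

Compression ratio = Original / Compressed
= 5062 / 2592 = 1.95:1


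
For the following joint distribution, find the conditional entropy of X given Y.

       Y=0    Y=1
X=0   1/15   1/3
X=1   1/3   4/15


H(X|Y) = Σ_y p(y) H(X|Y=y)
  p(Y=0) = 2/5, H(X|Y=0) = 0.6500
  p(Y=1) = 3/5, H(X|Y=1) = 0.9911
H(X|Y) = 0.4000×0.6500 + 0.6000×0.9911 = 0.8547 bits


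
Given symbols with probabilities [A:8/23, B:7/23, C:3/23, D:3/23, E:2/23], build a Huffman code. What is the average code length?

Huffman tree construction:
Combine smallest probabilities repeatedly
Resulting codes:
  A: 11 (length 2)
  B: 10 (length 2)
  C: 011 (length 3)
  D: 00 (length 2)
  E: 010 (length 3)
Average length = Σ p(s) × length(s) = 2.2174 bits


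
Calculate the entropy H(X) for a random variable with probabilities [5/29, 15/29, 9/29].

H(X) = -Σ p(x) log₂ p(x)
  -5/29 × log₂(5/29) = 0.4373
  -15/29 × log₂(15/29) = 0.4919
  -9/29 × log₂(9/29) = 0.5239
H(X) = 1.4531 bits


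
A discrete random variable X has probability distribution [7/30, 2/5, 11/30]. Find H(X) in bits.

H(X) = -Σ p(x) log₂ p(x)
  -7/30 × log₂(7/30) = 0.4899
  -2/5 × log₂(2/5) = 0.5288
  -11/30 × log₂(11/30) = 0.5307
H(X) = 1.5494 bits


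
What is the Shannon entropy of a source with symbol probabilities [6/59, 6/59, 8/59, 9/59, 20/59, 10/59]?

H(X) = -Σ p(x) log₂ p(x)
  -6/59 × log₂(6/59) = 0.3354
  -6/59 × log₂(6/59) = 0.3354
  -8/59 × log₂(8/59) = 0.3909
  -9/59 × log₂(9/59) = 0.4138
  -20/59 × log₂(20/59) = 0.5291
  -10/59 × log₂(10/59) = 0.4340
H(X) = 2.4385 bits


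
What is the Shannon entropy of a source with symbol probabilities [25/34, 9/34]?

H(X) = -Σ p(x) log₂ p(x)
  -25/34 × log₂(25/34) = 0.3262
  -9/34 × log₂(9/34) = 0.5076
H(X) = 0.8338 bits


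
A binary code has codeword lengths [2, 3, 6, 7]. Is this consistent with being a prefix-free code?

Kraft inequality: Σ 2^(-l_i) ≤ 1 for prefix-free code
Calculating: 2^(-2) + 2^(-3) + 2^(-6) + 2^(-7)
= 0.25 + 0.125 + 0.015625 + 0.0078125
= 0.3984
Since 0.3984 ≤ 1, prefix-free code exists


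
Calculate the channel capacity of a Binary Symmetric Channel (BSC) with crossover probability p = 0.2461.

For BSC with error probability p:
C = 1 - H(p) where H(p) is binary entropy
H(0.2461) = -0.2461 × log₂(0.2461) - 0.7539 × log₂(0.7539)
H(p) = 0.8050
C = 1 - 0.8050 = 0.1950 bits/use


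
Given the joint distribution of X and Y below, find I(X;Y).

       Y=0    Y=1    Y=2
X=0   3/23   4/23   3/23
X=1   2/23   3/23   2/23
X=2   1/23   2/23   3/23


H(X) = 1.5505, H(Y) = 1.5653, H(X,Y) = 3.0879
I(X;Y) = H(X) + H(Y) - H(X,Y) = 0.0279 bits


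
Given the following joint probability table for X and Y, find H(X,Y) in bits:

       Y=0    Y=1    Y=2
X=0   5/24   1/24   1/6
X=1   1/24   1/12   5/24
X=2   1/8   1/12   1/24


H(X,Y) = -Σ p(x,y) log₂ p(x,y)
  p(0,0)=5/24: -0.2083 × log₂(0.2083) = 0.4715
  p(0,1)=1/24: -0.0417 × log₂(0.0417) = 0.1910
  p(0,2)=1/6: -0.1667 × log₂(0.1667) = 0.4308
  p(1,0)=1/24: -0.0417 × log₂(0.0417) = 0.1910
  p(1,1)=1/12: -0.0833 × log₂(0.0833) = 0.2987
  p(1,2)=5/24: -0.2083 × log₂(0.2083) = 0.4715
  p(2,0)=1/8: -0.1250 × log₂(0.1250) = 0.3750
  p(2,1)=1/12: -0.0833 × log₂(0.0833) = 0.2987
  p(2,2)=1/24: -0.0417 × log₂(0.0417) = 0.1910
H(X,Y) = 2.9194 bits


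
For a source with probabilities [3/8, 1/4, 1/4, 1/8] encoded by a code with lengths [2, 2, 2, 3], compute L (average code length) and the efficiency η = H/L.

Average length L = Σ p_i × l_i = 2.1250 bits
Entropy H = 1.9056 bits
Efficiency η = H/L × 100% = 89.68%


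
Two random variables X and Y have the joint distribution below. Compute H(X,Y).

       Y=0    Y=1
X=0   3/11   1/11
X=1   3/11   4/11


H(X,Y) = -Σ p(x,y) log₂ p(x,y)
  p(0,0)=3/11: -0.2727 × log₂(0.2727) = 0.5112
  p(0,1)=1/11: -0.0909 × log₂(0.0909) = 0.3145
  p(1,0)=3/11: -0.2727 × log₂(0.2727) = 0.5112
  p(1,1)=4/11: -0.3636 × log₂(0.3636) = 0.5307
H(X,Y) = 1.8676 bits


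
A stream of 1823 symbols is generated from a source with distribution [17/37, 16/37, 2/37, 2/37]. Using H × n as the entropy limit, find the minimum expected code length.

Entropy H = 1.4936 bits/symbol
Minimum bits = H × n = 1.4936 × 1823
= 2722.82 bits


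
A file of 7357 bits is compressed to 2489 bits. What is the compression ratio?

Compression ratio = Original / Compressed
= 7357 / 2489 = 2.96:1


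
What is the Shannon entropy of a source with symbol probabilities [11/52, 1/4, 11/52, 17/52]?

H(X) = -Σ p(x) log₂ p(x)
  -11/52 × log₂(11/52) = 0.4741
  -1/4 × log₂(1/4) = 0.5000
  -11/52 × log₂(11/52) = 0.4741
  -17/52 × log₂(17/52) = 0.5273
H(X) = 1.9754 bits


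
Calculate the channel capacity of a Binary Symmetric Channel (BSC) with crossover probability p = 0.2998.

For BSC with error probability p:
C = 1 - H(p) where H(p) is binary entropy
H(0.2998) = -0.2998 × log₂(0.2998) - 0.7002 × log₂(0.7002)
H(p) = 0.8810
C = 1 - 0.8810 = 0.1190 bits/use


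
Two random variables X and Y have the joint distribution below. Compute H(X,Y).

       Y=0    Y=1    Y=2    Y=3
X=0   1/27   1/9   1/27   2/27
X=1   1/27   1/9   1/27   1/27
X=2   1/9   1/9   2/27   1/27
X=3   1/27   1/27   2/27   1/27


H(X,Y) = -Σ p(x,y) log₂ p(x,y)
  p(0,0)=1/27: -0.0370 × log₂(0.0370) = 0.1761
  p(0,1)=1/9: -0.1111 × log₂(0.1111) = 0.3522
  p(0,2)=1/27: -0.0370 × log₂(0.0370) = 0.1761
  p(0,3)=2/27: -0.0741 × log₂(0.0741) = 0.2781
  p(1,0)=1/27: -0.0370 × log₂(0.0370) = 0.1761
  p(1,1)=1/9: -0.1111 × log₂(0.1111) = 0.3522
  p(1,2)=1/27: -0.0370 × log₂(0.0370) = 0.1761
  p(1,3)=1/27: -0.0370 × log₂(0.0370) = 0.1761
  p(2,0)=1/9: -0.1111 × log₂(0.1111) = 0.3522
  p(2,1)=1/9: -0.1111 × log₂(0.1111) = 0.3522
  p(2,2)=2/27: -0.0741 × log₂(0.0741) = 0.2781
  p(2,3)=1/27: -0.0370 × log₂(0.0370) = 0.1761
  p(3,0)=1/27: -0.0370 × log₂(0.0370) = 0.1761
  p(3,1)=1/27: -0.0370 × log₂(0.0370) = 0.1761
  p(3,2)=2/27: -0.0741 × log₂(0.0741) = 0.2781
  p(3,3)=1/27: -0.0370 × log₂(0.0370) = 0.1761
H(X,Y) = 3.8282 bits


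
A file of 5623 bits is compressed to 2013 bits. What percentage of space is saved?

Space savings = (1 - Compressed/Original) × 100%
= (1 - 2013/5623) × 100%
= 64.20%


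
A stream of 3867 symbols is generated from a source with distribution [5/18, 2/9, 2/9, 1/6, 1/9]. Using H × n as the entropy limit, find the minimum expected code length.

Entropy H = 2.2608 bits/symbol
Minimum bits = H × n = 2.2608 × 3867
= 8742.45 bits


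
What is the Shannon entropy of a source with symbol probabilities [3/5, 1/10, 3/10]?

H(X) = -Σ p(x) log₂ p(x)
  -3/5 × log₂(3/5) = 0.4422
  -1/10 × log₂(1/10) = 0.3322
  -3/10 × log₂(3/10) = 0.5211
H(X) = 1.2955 bits


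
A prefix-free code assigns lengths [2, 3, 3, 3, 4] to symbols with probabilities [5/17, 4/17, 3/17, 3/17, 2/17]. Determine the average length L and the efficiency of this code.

Average length L = Σ p_i × l_i = 2.8235 bits
Entropy H = 2.2569 bits
Efficiency η = H/L × 100% = 79.93%


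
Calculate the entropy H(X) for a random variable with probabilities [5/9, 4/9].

H(X) = -Σ p(x) log₂ p(x)
  -5/9 × log₂(5/9) = 0.4711
  -4/9 × log₂(4/9) = 0.5200
H(X) = 0.9911 bits


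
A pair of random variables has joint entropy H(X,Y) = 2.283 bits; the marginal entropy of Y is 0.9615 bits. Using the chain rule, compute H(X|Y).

Chain rule: H(X,Y) = H(X|Y) + H(Y)
H(X|Y) = H(X,Y) - H(Y) = 2.283 - 0.9615 = 1.3215 bits


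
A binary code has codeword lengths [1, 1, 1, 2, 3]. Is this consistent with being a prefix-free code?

Kraft inequality: Σ 2^(-l_i) ≤ 1 for prefix-free code
Calculating: 2^(-1) + 2^(-1) + 2^(-1) + 2^(-2) + 2^(-3)
= 0.5 + 0.5 + 0.5 + 0.25 + 0.125
= 1.8750
Since 1.8750 > 1, prefix-free code does not exist


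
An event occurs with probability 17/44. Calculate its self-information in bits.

Information content I(x) = -log₂(p(x))
I = -log₂(17/44) = -log₂(0.3864)
I = 1.3720 bits


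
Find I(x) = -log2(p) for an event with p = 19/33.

Information content I(x) = -log₂(p(x))
I = -log₂(19/33) = -log₂(0.5758)
I = 0.7965 bits


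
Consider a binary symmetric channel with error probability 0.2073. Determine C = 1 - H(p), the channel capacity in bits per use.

For BSC with error probability p:
C = 1 - H(p) where H(p) is binary entropy
H(0.2073) = -0.2073 × log₂(0.2073) - 0.7927 × log₂(0.7927)
H(p) = 0.7363
C = 1 - 0.7363 = 0.2637 bits/use


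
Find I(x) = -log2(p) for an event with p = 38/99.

Information content I(x) = -log₂(p(x))
I = -log₂(38/99) = -log₂(0.3838)
I = 1.3814 bits


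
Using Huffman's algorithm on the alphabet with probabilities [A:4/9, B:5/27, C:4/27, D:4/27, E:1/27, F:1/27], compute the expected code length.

Huffman tree construction:
Combine smallest probabilities repeatedly
Resulting codes:
  A: 0 (length 1)
  B: 111 (length 3)
  C: 101 (length 3)
  D: 110 (length 3)
  E: 1000 (length 4)
  F: 1001 (length 4)
Average length = Σ p(s) × length(s) = 2.1852 bits


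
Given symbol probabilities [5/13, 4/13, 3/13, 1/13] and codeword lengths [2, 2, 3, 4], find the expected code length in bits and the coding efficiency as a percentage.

Average length L = Σ p_i × l_i = 2.3846 bits
Entropy H = 1.8262 bits
Efficiency η = H/L × 100% = 76.58%


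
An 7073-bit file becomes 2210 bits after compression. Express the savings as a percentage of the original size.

Space savings = (1 - Compressed/Original) × 100%
= (1 - 2210/7073) × 100%
= 68.75%


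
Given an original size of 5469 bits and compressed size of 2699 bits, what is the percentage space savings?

Space savings = (1 - Compressed/Original) × 100%
= (1 - 2699/5469) × 100%
= 50.65%


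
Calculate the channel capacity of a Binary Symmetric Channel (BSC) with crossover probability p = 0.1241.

For BSC with error probability p:
C = 1 - H(p) where H(p) is binary entropy
H(0.1241) = -0.1241 × log₂(0.1241) - 0.8759 × log₂(0.8759)
H(p) = 0.5410
C = 1 - 0.5410 = 0.4590 bits/use


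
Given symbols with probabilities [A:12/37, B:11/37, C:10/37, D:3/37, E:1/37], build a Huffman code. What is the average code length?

Huffman tree construction:
Combine smallest probabilities repeatedly
Resulting codes:
  A: 11 (length 2)
  B: 10 (length 2)
  C: 01 (length 2)
  D: 001 (length 3)
  E: 000 (length 3)
Average length = Σ p(s) × length(s) = 2.1081 bits


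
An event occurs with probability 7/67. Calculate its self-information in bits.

Information content I(x) = -log₂(p(x))
I = -log₂(7/67) = -log₂(0.1045)
I = 3.2587 bits


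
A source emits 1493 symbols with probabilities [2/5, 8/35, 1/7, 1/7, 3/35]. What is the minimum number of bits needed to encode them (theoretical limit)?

Entropy H = 2.1214 bits/symbol
Minimum bits = H × n = 2.1214 × 1493
= 3167.20 bits


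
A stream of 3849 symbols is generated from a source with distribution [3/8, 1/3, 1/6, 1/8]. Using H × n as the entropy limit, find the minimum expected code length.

Entropy H = 1.8648 bits/symbol
Minimum bits = H × n = 1.8648 × 3849
= 7177.57 bits


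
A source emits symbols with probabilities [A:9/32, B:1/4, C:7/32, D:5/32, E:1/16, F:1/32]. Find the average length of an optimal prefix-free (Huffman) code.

Huffman tree construction:
Combine smallest probabilities repeatedly
Resulting codes:
  A: 11 (length 2)
  B: 01 (length 2)
  C: 00 (length 2)
  D: 101 (length 3)
  E: 1001 (length 4)
  F: 1000 (length 4)
Average length = Σ p(s) × length(s) = 2.3438 bits


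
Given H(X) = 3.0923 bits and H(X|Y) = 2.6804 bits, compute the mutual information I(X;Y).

I(X;Y) = H(X) - H(X|Y)
I(X;Y) = 3.0923 - 2.6804 = 0.4119 bits


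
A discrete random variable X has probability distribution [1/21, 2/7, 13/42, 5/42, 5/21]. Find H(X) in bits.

H(X) = -Σ p(x) log₂ p(x)
  -1/21 × log₂(1/21) = 0.2092
  -2/7 × log₂(2/7) = 0.5164
  -13/42 × log₂(13/42) = 0.5237
  -5/42 × log₂(5/42) = 0.3655
  -5/21 × log₂(5/21) = 0.4929
H(X) = 2.1077 bits


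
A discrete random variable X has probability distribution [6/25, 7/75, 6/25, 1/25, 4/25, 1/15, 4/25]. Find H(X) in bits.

H(X) = -Σ p(x) log₂ p(x)
  -6/25 × log₂(6/25) = 0.4941
  -7/75 × log₂(7/75) = 0.3193
  -6/25 × log₂(6/25) = 0.4941
  -1/25 × log₂(1/25) = 0.1858
  -4/25 × log₂(4/25) = 0.4230
  -1/15 × log₂(1/15) = 0.2605
  -4/25 × log₂(4/25) = 0.4230
H(X) = 2.5999 bits


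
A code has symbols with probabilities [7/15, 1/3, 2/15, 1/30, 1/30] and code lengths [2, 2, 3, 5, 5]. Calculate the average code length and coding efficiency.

Average length L = Σ p_i × l_i = 2.3333 bits
Entropy H = 1.7561 bits
Efficiency η = H/L × 100% = 75.26%


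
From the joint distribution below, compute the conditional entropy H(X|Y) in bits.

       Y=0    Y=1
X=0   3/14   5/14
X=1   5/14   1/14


H(X|Y) = Σ_y p(y) H(X|Y=y)
  p(Y=0) = 4/7, H(X|Y=0) = 0.9544
  p(Y=1) = 3/7, H(X|Y=1) = 0.6500
H(X|Y) = 0.5714×0.9544 + 0.4286×0.6500 = 0.8240 bits


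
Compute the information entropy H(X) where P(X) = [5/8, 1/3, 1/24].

H(X) = -Σ p(x) log₂ p(x)
  -5/8 × log₂(5/8) = 0.4238
  -1/3 × log₂(1/3) = 0.5283
  -1/24 × log₂(1/24) = 0.1910
H(X) = 1.1432 bits


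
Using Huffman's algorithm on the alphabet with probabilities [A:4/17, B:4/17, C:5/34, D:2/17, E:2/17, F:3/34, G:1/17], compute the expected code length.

Huffman tree construction:
Combine smallest probabilities repeatedly
Resulting codes:
  A: 00 (length 2)
  B: 01 (length 2)
  C: 110 (length 3)
  D: 100 (length 3)
  E: 101 (length 3)
  F: 1111 (length 4)
  G: 1110 (length 4)
Average length = Σ p(s) × length(s) = 2.6765 bits


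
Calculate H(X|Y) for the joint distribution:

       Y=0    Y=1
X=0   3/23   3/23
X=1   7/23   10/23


H(X|Y) = Σ_y p(y) H(X|Y=y)
  p(Y=0) = 10/23, H(X|Y=0) = 0.8813
  p(Y=1) = 13/23, H(X|Y=1) = 0.7793
H(X|Y) = 0.4348×0.8813 + 0.5652×0.7793 = 0.8237 bits


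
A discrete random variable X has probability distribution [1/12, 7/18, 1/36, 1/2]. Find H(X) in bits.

H(X) = -Σ p(x) log₂ p(x)
  -1/12 × log₂(1/12) = 0.2987
  -7/18 × log₂(7/18) = 0.5299
  -1/36 × log₂(1/36) = 0.1436
  -1/2 × log₂(1/2) = 0.5000
H(X) = 1.4722 bits


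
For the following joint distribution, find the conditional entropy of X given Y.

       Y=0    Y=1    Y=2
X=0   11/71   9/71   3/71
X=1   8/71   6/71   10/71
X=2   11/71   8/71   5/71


H(X|Y) = Σ_y p(y) H(X|Y=y)
  p(Y=0) = 30/71, H(X|Y=0) = 1.5700
  p(Y=1) = 23/71, H(X|Y=1) = 1.5653
  p(Y=2) = 18/71, H(X|Y=2) = 1.4153
H(X|Y) = 0.4225×1.5700 + 0.3239×1.5653 + 0.2535×1.4153 = 1.5293 bits


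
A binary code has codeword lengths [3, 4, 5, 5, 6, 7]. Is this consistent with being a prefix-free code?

Kraft inequality: Σ 2^(-l_i) ≤ 1 for prefix-free code
Calculating: 2^(-3) + 2^(-4) + 2^(-5) + 2^(-5) + 2^(-6) + 2^(-7)
= 0.125 + 0.0625 + 0.03125 + 0.03125 + 0.015625 + 0.0078125
= 0.2734
Since 0.2734 ≤ 1, prefix-free code exists


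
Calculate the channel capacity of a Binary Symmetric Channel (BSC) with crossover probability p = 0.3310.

For BSC with error probability p:
C = 1 - H(p) where H(p) is binary entropy
H(0.3310) = -0.3310 × log₂(0.3310) - 0.6690 × log₂(0.6690)
H(p) = 0.9159
C = 1 - 0.9159 = 0.0841 bits/use


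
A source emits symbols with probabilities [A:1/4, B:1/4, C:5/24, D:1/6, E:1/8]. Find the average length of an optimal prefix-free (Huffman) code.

Huffman tree construction:
Combine smallest probabilities repeatedly
Resulting codes:
  A: 01 (length 2)
  B: 10 (length 2)
  C: 00 (length 2)
  D: 111 (length 3)
  E: 110 (length 3)
Average length = Σ p(s) × length(s) = 2.2917 bits


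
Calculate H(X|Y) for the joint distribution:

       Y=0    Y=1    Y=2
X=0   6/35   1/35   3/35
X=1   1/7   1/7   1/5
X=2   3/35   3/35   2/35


H(X|Y) = Σ_y p(y) H(X|Y=y)
  p(Y=0) = 2/5, H(X|Y=0) = 1.5306
  p(Y=1) = 9/35, H(X|Y=1) = 1.3516
  p(Y=2) = 12/35, H(X|Y=2) = 1.3844
H(X|Y) = 0.4000×1.5306 + 0.2571×1.3516 + 0.3429×1.3844 = 1.4345 bits


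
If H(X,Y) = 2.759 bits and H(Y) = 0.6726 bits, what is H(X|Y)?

Chain rule: H(X,Y) = H(X|Y) + H(Y)
H(X|Y) = H(X,Y) - H(Y) = 2.759 - 0.6726 = 2.0864 bits


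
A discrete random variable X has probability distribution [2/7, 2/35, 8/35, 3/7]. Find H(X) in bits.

H(X) = -Σ p(x) log₂ p(x)
  -2/7 × log₂(2/7) = 0.5164
  -2/35 × log₂(2/35) = 0.2360
  -8/35 × log₂(8/35) = 0.4867
  -3/7 × log₂(3/7) = 0.5239
H(X) = 1.7629 bits


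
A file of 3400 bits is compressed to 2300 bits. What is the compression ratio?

Compression ratio = Original / Compressed
= 3400 / 2300 = 1.48:1


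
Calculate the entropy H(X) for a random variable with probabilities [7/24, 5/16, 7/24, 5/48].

H(X) = -Σ p(x) log₂ p(x)
  -7/24 × log₂(7/24) = 0.5185
  -5/16 × log₂(5/16) = 0.5244
  -7/24 × log₂(7/24) = 0.5185
  -5/48 × log₂(5/48) = 0.3399
H(X) = 1.9012 bits


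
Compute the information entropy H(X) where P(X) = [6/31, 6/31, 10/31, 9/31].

H(X) = -Σ p(x) log₂ p(x)
  -6/31 × log₂(6/31) = 0.4586
  -6/31 × log₂(6/31) = 0.4586
  -10/31 × log₂(10/31) = 0.5265
  -9/31 × log₂(9/31) = 0.5180
H(X) = 1.9617 bits


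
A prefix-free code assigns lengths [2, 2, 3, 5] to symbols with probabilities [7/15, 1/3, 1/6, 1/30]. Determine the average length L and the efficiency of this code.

Average length L = Σ p_i × l_i = 2.2667 bits
Entropy H = 1.6358 bits
Efficiency η = H/L × 100% = 72.17%


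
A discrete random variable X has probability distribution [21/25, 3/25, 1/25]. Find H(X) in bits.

H(X) = -Σ p(x) log₂ p(x)
  -21/25 × log₂(21/25) = 0.2113
  -3/25 × log₂(3/25) = 0.3671
  -1/25 × log₂(1/25) = 0.1858
H(X) = 0.7641 bits


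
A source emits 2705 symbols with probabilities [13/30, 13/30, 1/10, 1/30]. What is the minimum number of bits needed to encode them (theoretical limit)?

Entropy H = 1.5413 bits/symbol
Minimum bits = H × n = 1.5413 × 2705
= 4169.34 bits


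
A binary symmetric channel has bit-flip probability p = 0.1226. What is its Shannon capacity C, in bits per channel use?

For BSC with error probability p:
C = 1 - H(p) where H(p) is binary entropy
H(0.1226) = -0.1226 × log₂(0.1226) - 0.8774 × log₂(0.8774)
H(p) = 0.5368
C = 1 - 0.5368 = 0.4632 bits/use


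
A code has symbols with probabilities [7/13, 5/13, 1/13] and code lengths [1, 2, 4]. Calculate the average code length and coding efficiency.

Average length L = Σ p_i × l_i = 1.6154 bits
Entropy H = 1.2957 bits
Efficiency η = H/L × 100% = 80.21%


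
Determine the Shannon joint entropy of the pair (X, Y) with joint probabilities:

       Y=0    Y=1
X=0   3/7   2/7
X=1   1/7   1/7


H(X,Y) = -Σ p(x,y) log₂ p(x,y)
  p(0,0)=3/7: -0.4286 × log₂(0.4286) = 0.5239
  p(0,1)=2/7: -0.2857 × log₂(0.2857) = 0.5164
  p(1,0)=1/7: -0.1429 × log₂(0.1429) = 0.4011
  p(1,1)=1/7: -0.1429 × log₂(0.1429) = 0.4011
H(X,Y) = 1.8424 bits


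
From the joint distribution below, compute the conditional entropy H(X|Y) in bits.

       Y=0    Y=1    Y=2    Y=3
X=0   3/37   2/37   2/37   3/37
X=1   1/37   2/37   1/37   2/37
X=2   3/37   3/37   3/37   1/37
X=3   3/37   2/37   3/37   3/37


H(X|Y) = Σ_y p(y) H(X|Y=y)
  p(Y=0) = 10/37, H(X|Y=0) = 1.8955
  p(Y=1) = 9/37, H(X|Y=1) = 1.9749
  p(Y=2) = 9/37, H(X|Y=2) = 1.8911
  p(Y=3) = 9/37, H(X|Y=3) = 1.8911
H(X|Y) = 0.2703×1.8955 + 0.2432×1.9749 + 0.2432×1.8911 + 0.2432×1.8911 = 1.9127 bits


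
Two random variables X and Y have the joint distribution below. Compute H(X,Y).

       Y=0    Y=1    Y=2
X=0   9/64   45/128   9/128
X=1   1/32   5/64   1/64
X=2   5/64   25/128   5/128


H(X,Y) = -Σ p(x,y) log₂ p(x,y)
  p(0,0)=9/64: -0.1406 × log₂(0.1406) = 0.3980
  p(0,1)=45/128: -0.3516 × log₂(0.3516) = 0.5302
  p(0,2)=9/128: -0.0703 × log₂(0.0703) = 0.2693
  p(1,0)=1/32: -0.0312 × log₂(0.0312) = 0.1562
  p(1,1)=5/64: -0.0781 × log₂(0.0781) = 0.2873
  p(1,2)=1/64: -0.0156 × log₂(0.0156) = 0.0938
  p(2,0)=5/64: -0.0781 × log₂(0.0781) = 0.2873
  p(2,1)=25/128: -0.1953 × log₂(0.1953) = 0.4602
  p(2,2)=5/128: -0.0391 × log₂(0.0391) = 0.1827
H(X,Y) = 2.6651 bits


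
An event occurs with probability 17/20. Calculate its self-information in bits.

Information content I(x) = -log₂(p(x))
I = -log₂(17/20) = -log₂(0.8500)
I = 0.2345 bits


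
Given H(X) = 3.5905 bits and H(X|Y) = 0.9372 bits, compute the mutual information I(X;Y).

I(X;Y) = H(X) - H(X|Y)
I(X;Y) = 3.5905 - 0.9372 = 2.6533 bits


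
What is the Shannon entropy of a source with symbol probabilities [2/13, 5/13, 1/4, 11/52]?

H(X) = -Σ p(x) log₂ p(x)
  -2/13 × log₂(2/13) = 0.4155
  -5/13 × log₂(5/13) = 0.5302
  -1/4 × log₂(1/4) = 0.5000
  -11/52 × log₂(11/52) = 0.4741
H(X) = 1.9197 bits


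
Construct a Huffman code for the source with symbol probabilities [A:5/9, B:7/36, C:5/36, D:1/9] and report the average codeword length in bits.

Huffman tree construction:
Combine smallest probabilities repeatedly
Resulting codes:
  A: 1 (length 1)
  B: 00 (length 2)
  C: 011 (length 3)
  D: 010 (length 3)
Average length = Σ p(s) × length(s) = 1.6944 bits


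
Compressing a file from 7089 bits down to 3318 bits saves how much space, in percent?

Space savings = (1 - Compressed/Original) × 100%
= (1 - 3318/7089) × 100%
= 53.20%


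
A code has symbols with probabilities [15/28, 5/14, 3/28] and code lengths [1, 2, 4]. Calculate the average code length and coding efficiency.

Average length L = Σ p_i × l_i = 1.6786 bits
Entropy H = 1.3582 bits
Efficiency η = H/L × 100% = 80.91%


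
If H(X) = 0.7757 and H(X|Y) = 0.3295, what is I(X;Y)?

I(X;Y) = H(X) - H(X|Y)
I(X;Y) = 0.7757 - 0.3295 = 0.4462 bits


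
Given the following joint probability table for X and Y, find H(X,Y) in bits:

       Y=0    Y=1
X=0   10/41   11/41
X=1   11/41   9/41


H(X,Y) = -Σ p(x,y) log₂ p(x,y)
  p(0,0)=10/41: -0.2439 × log₂(0.2439) = 0.4965
  p(0,1)=11/41: -0.2683 × log₂(0.2683) = 0.5093
  p(1,0)=11/41: -0.2683 × log₂(0.2683) = 0.5093
  p(1,1)=9/41: -0.2195 × log₂(0.2195) = 0.4802
H(X,Y) = 1.9952 bits


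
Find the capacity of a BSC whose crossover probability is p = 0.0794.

For BSC with error probability p:
C = 1 - H(p) where H(p) is binary entropy
H(0.0794) = -0.0794 × log₂(0.0794) - 0.9206 × log₂(0.9206)
H(p) = 0.4001
C = 1 - 0.4001 = 0.5999 bits/use


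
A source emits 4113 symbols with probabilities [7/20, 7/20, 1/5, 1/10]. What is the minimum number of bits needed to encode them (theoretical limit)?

Entropy H = 1.8568 bits/symbol
Minimum bits = H × n = 1.8568 × 4113
= 7636.93 bits


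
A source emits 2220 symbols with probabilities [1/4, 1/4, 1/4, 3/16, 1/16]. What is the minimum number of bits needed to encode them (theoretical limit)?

Entropy H = 2.2028 bits/symbol
Minimum bits = H × n = 2.2028 × 2220
= 4890.26 bits


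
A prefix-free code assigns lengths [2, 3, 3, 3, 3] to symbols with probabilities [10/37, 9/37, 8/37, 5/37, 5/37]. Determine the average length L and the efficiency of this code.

Average length L = Σ p_i × l_i = 2.7297 bits
Entropy H = 2.2644 bits
Efficiency η = H/L × 100% = 82.95%


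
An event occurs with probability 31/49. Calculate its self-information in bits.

Information content I(x) = -log₂(p(x))
I = -log₂(31/49) = -log₂(0.6327)
I = 0.6605 bits


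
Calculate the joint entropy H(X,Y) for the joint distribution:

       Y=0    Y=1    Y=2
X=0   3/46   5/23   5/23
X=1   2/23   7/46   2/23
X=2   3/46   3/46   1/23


H(X,Y) = -Σ p(x,y) log₂ p(x,y)
  p(0,0)=3/46: -0.0652 × log₂(0.0652) = 0.2569
  p(0,1)=5/23: -0.2174 × log₂(0.2174) = 0.4786
  p(0,2)=5/23: -0.2174 × log₂(0.2174) = 0.4786
  p(1,0)=2/23: -0.0870 × log₂(0.0870) = 0.3064
  p(1,1)=7/46: -0.1522 × log₂(0.1522) = 0.4133
  p(1,2)=2/23: -0.0870 × log₂(0.0870) = 0.3064
  p(2,0)=3/46: -0.0652 × log₂(0.0652) = 0.2569
  p(2,1)=3/46: -0.0652 × log₂(0.0652) = 0.2569
  p(2,2)=1/23: -0.0435 × log₂(0.0435) = 0.1967
H(X,Y) = 2.9506 bits


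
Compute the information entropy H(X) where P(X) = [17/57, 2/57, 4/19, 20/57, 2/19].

H(X) = -Σ p(x) log₂ p(x)
  -17/57 × log₂(17/57) = 0.5206
  -2/57 × log₂(2/57) = 0.1696
  -4/19 × log₂(4/19) = 0.4732
  -20/57 × log₂(20/57) = 0.5302
  -2/19 × log₂(2/19) = 0.3419
H(X) = 2.0354 bits


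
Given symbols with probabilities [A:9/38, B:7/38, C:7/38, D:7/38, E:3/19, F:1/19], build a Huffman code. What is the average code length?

Huffman tree construction:
Combine smallest probabilities repeatedly
Resulting codes:
  A: 10 (length 2)
  B: 110 (length 3)
  C: 111 (length 3)
  D: 00 (length 2)
  E: 011 (length 3)
  F: 010 (length 3)
Average length = Σ p(s) × length(s) = 2.5789 bits


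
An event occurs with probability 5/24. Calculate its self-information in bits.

Information content I(x) = -log₂(p(x))
I = -log₂(5/24) = -log₂(0.2083)
I = 2.2630 bits


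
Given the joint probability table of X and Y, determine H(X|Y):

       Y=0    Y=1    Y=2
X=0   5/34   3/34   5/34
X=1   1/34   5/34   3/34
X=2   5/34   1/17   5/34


H(X|Y) = Σ_y p(y) H(X|Y=y)
  p(Y=0) = 11/34, H(X|Y=0) = 1.3486
  p(Y=1) = 5/17, H(X|Y=1) = 1.4855
  p(Y=2) = 13/34, H(X|Y=2) = 1.5486
H(X|Y) = 0.3235×1.3486 + 0.2941×1.4855 + 0.3824×1.5486 = 1.4653 bits


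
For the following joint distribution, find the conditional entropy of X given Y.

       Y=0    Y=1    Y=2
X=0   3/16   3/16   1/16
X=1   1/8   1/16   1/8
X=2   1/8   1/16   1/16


H(X|Y) = Σ_y p(y) H(X|Y=y)
  p(Y=0) = 7/16, H(X|Y=0) = 1.5567
  p(Y=1) = 5/16, H(X|Y=1) = 1.3710
  p(Y=2) = 1/4, H(X|Y=2) = 1.5000
H(X|Y) = 0.4375×1.5567 + 0.3125×1.3710 + 0.2500×1.5000 = 1.4845 bits


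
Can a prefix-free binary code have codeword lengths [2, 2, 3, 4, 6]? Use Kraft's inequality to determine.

Kraft inequality: Σ 2^(-l_i) ≤ 1 for prefix-free code
Calculating: 2^(-2) + 2^(-2) + 2^(-3) + 2^(-4) + 2^(-6)
= 0.25 + 0.25 + 0.125 + 0.0625 + 0.015625
= 0.7031
Since 0.7031 ≤ 1, prefix-free code exists


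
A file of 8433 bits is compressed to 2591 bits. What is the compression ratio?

Compression ratio = Original / Compressed
= 8433 / 2591 = 3.25:1


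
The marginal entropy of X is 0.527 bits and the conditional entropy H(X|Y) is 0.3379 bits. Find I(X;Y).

I(X;Y) = H(X) - H(X|Y)
I(X;Y) = 0.527 - 0.3379 = 0.1891 bits


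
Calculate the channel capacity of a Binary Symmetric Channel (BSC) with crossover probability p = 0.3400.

For BSC with error probability p:
C = 1 - H(p) where H(p) is binary entropy
H(0.3400) = -0.3400 × log₂(0.3400) - 0.6600 × log₂(0.6600)
H(p) = 0.9248
C = 1 - 0.9248 = 0.0752 bits/use


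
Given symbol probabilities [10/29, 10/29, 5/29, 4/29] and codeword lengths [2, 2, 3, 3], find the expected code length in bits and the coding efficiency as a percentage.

Average length L = Σ p_i × l_i = 2.3103 bits
Entropy H = 1.8908 bits
Efficiency η = H/L × 100% = 81.84%


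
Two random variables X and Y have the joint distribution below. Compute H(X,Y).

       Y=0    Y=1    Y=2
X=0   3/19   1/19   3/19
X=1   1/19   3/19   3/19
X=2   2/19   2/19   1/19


H(X,Y) = -Σ p(x,y) log₂ p(x,y)
  p(0,0)=3/19: -0.1579 × log₂(0.1579) = 0.4205
  p(0,1)=1/19: -0.0526 × log₂(0.0526) = 0.2236
  p(0,2)=3/19: -0.1579 × log₂(0.1579) = 0.4205
  p(1,0)=1/19: -0.0526 × log₂(0.0526) = 0.2236
  p(1,1)=3/19: -0.1579 × log₂(0.1579) = 0.4205
  p(1,2)=3/19: -0.1579 × log₂(0.1579) = 0.4205
  p(2,0)=2/19: -0.1053 × log₂(0.1053) = 0.3419
  p(2,1)=2/19: -0.1053 × log₂(0.1053) = 0.3419
  p(2,2)=1/19: -0.0526 × log₂(0.0526) = 0.2236
H(X,Y) = 3.0364 bits


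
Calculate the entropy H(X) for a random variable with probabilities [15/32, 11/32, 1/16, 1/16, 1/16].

H(X) = -Σ p(x) log₂ p(x)
  -15/32 × log₂(15/32) = 0.5124
  -11/32 × log₂(11/32) = 0.5296
  -1/16 × log₂(1/16) = 0.2500
  -1/16 × log₂(1/16) = 0.2500
  -1/16 × log₂(1/16) = 0.2500
H(X) = 1.7920 bits


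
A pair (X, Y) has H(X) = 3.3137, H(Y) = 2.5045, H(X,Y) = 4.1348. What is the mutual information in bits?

I(X;Y) = H(X) + H(Y) - H(X,Y)
I(X;Y) = 3.3137 + 2.5045 - 4.1348 = 1.6834 bits


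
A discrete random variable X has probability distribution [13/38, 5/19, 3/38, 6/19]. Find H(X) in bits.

H(X) = -Σ p(x) log₂ p(x)
  -13/38 × log₂(13/38) = 0.5294
  -5/19 × log₂(5/19) = 0.5068
  -3/38 × log₂(3/38) = 0.2892
  -6/19 × log₂(6/19) = 0.5251
H(X) = 1.8506 bits


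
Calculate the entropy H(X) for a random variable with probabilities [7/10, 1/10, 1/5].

H(X) = -Σ p(x) log₂ p(x)
  -7/10 × log₂(7/10) = 0.3602
  -1/10 × log₂(1/10) = 0.3322
  -1/5 × log₂(1/5) = 0.4644
H(X) = 1.1568 bits
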